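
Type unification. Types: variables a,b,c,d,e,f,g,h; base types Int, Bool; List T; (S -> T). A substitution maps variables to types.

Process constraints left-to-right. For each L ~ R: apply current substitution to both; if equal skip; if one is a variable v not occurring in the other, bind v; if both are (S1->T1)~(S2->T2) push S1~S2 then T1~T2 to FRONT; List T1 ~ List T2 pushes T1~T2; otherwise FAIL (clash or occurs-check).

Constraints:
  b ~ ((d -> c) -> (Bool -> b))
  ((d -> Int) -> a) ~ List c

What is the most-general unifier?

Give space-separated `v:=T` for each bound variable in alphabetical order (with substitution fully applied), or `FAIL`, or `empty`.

Answer: FAIL

Derivation:
step 1: unify b ~ ((d -> c) -> (Bool -> b))  [subst: {-} | 1 pending]
  occurs-check fail: b in ((d -> c) -> (Bool -> b))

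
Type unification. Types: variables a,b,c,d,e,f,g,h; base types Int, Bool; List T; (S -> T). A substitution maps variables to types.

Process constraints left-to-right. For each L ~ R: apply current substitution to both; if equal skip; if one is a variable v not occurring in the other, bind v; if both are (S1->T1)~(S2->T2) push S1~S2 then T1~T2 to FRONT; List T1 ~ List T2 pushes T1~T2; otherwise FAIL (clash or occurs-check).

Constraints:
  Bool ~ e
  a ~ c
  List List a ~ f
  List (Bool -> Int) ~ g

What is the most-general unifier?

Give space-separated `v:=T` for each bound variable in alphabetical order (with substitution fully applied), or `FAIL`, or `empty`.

step 1: unify Bool ~ e  [subst: {-} | 3 pending]
  bind e := Bool
step 2: unify a ~ c  [subst: {e:=Bool} | 2 pending]
  bind a := c
step 3: unify List List c ~ f  [subst: {e:=Bool, a:=c} | 1 pending]
  bind f := List List c
step 4: unify List (Bool -> Int) ~ g  [subst: {e:=Bool, a:=c, f:=List List c} | 0 pending]
  bind g := List (Bool -> Int)

Answer: a:=c e:=Bool f:=List List c g:=List (Bool -> Int)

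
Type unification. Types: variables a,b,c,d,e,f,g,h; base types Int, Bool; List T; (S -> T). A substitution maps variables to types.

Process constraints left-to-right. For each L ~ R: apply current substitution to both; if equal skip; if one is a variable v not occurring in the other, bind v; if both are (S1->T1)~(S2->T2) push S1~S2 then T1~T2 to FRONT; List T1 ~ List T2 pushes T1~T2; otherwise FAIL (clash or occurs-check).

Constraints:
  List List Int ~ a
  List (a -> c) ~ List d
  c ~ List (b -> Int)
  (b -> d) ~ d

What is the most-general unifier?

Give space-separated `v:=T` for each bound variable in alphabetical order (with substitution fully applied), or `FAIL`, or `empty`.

Answer: FAIL

Derivation:
step 1: unify List List Int ~ a  [subst: {-} | 3 pending]
  bind a := List List Int
step 2: unify List (List List Int -> c) ~ List d  [subst: {a:=List List Int} | 2 pending]
  -> decompose List: push (List List Int -> c)~d
step 3: unify (List List Int -> c) ~ d  [subst: {a:=List List Int} | 2 pending]
  bind d := (List List Int -> c)
step 4: unify c ~ List (b -> Int)  [subst: {a:=List List Int, d:=(List List Int -> c)} | 1 pending]
  bind c := List (b -> Int)
step 5: unify (b -> (List List Int -> List (b -> Int))) ~ (List List Int -> List (b -> Int))  [subst: {a:=List List Int, d:=(List List Int -> c), c:=List (b -> Int)} | 0 pending]
  -> decompose arrow: push b~List List Int, (List List Int -> List (b -> Int))~List (b -> Int)
step 6: unify b ~ List List Int  [subst: {a:=List List Int, d:=(List List Int -> c), c:=List (b -> Int)} | 1 pending]
  bind b := List List Int
step 7: unify (List List Int -> List (List List Int -> Int)) ~ List (List List Int -> Int)  [subst: {a:=List List Int, d:=(List List Int -> c), c:=List (b -> Int), b:=List List Int} | 0 pending]
  clash: (List List Int -> List (List List Int -> Int)) vs List (List List Int -> Int)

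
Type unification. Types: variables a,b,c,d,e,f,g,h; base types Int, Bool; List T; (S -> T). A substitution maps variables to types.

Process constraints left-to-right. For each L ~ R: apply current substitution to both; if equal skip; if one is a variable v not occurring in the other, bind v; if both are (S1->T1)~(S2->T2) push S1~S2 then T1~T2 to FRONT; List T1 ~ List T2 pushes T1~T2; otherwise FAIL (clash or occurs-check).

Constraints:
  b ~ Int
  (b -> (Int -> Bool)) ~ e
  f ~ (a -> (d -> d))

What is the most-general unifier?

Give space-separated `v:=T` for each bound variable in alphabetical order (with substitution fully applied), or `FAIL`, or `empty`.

step 1: unify b ~ Int  [subst: {-} | 2 pending]
  bind b := Int
step 2: unify (Int -> (Int -> Bool)) ~ e  [subst: {b:=Int} | 1 pending]
  bind e := (Int -> (Int -> Bool))
step 3: unify f ~ (a -> (d -> d))  [subst: {b:=Int, e:=(Int -> (Int -> Bool))} | 0 pending]
  bind f := (a -> (d -> d))

Answer: b:=Int e:=(Int -> (Int -> Bool)) f:=(a -> (d -> d))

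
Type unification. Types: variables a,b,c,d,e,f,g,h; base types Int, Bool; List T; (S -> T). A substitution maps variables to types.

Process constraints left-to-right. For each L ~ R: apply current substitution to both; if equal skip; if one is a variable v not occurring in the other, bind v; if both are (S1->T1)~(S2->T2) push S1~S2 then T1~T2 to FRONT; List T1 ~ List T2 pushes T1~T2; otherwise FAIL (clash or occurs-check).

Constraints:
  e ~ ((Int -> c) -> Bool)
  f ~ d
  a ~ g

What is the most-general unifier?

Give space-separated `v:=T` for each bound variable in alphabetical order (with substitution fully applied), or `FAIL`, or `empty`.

Answer: a:=g e:=((Int -> c) -> Bool) f:=d

Derivation:
step 1: unify e ~ ((Int -> c) -> Bool)  [subst: {-} | 2 pending]
  bind e := ((Int -> c) -> Bool)
step 2: unify f ~ d  [subst: {e:=((Int -> c) -> Bool)} | 1 pending]
  bind f := d
step 3: unify a ~ g  [subst: {e:=((Int -> c) -> Bool), f:=d} | 0 pending]
  bind a := g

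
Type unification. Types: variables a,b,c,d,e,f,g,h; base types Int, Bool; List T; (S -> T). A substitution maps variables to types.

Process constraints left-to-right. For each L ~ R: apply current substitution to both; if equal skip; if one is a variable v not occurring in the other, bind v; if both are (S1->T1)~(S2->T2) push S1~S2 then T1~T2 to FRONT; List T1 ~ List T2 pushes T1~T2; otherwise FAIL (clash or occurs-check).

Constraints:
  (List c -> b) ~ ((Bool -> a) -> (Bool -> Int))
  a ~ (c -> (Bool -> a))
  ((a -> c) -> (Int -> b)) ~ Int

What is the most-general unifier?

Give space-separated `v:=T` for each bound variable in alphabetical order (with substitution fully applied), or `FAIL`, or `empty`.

step 1: unify (List c -> b) ~ ((Bool -> a) -> (Bool -> Int))  [subst: {-} | 2 pending]
  -> decompose arrow: push List c~(Bool -> a), b~(Bool -> Int)
step 2: unify List c ~ (Bool -> a)  [subst: {-} | 3 pending]
  clash: List c vs (Bool -> a)

Answer: FAIL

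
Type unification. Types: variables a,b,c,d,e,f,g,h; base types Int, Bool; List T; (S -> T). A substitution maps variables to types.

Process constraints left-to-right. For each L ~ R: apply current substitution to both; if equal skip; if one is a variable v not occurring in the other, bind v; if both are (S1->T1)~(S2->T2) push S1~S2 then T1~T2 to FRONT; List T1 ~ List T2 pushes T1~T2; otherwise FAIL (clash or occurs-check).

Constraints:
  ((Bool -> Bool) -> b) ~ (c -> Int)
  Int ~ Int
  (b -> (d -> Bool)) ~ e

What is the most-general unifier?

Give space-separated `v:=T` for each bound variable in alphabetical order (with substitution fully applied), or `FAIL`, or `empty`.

Answer: b:=Int c:=(Bool -> Bool) e:=(Int -> (d -> Bool))

Derivation:
step 1: unify ((Bool -> Bool) -> b) ~ (c -> Int)  [subst: {-} | 2 pending]
  -> decompose arrow: push (Bool -> Bool)~c, b~Int
step 2: unify (Bool -> Bool) ~ c  [subst: {-} | 3 pending]
  bind c := (Bool -> Bool)
step 3: unify b ~ Int  [subst: {c:=(Bool -> Bool)} | 2 pending]
  bind b := Int
step 4: unify Int ~ Int  [subst: {c:=(Bool -> Bool), b:=Int} | 1 pending]
  -> identical, skip
step 5: unify (Int -> (d -> Bool)) ~ e  [subst: {c:=(Bool -> Bool), b:=Int} | 0 pending]
  bind e := (Int -> (d -> Bool))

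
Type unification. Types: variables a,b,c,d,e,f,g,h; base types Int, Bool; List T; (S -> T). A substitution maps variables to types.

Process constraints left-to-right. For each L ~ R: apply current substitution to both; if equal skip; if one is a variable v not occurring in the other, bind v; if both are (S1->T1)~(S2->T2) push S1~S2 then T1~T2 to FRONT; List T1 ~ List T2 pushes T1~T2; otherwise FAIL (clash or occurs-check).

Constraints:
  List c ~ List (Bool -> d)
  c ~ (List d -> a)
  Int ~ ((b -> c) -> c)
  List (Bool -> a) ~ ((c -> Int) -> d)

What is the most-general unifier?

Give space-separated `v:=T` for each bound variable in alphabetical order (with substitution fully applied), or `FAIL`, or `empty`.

step 1: unify List c ~ List (Bool -> d)  [subst: {-} | 3 pending]
  -> decompose List: push c~(Bool -> d)
step 2: unify c ~ (Bool -> d)  [subst: {-} | 3 pending]
  bind c := (Bool -> d)
step 3: unify (Bool -> d) ~ (List d -> a)  [subst: {c:=(Bool -> d)} | 2 pending]
  -> decompose arrow: push Bool~List d, d~a
step 4: unify Bool ~ List d  [subst: {c:=(Bool -> d)} | 3 pending]
  clash: Bool vs List d

Answer: FAIL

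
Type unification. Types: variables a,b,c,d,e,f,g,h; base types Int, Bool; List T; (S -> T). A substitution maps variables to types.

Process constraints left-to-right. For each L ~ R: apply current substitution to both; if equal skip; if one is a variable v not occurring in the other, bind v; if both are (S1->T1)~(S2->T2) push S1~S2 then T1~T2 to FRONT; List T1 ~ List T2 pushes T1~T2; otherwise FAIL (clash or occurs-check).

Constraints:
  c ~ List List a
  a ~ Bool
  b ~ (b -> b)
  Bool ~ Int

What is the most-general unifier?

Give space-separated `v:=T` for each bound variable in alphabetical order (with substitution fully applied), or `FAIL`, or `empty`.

Answer: FAIL

Derivation:
step 1: unify c ~ List List a  [subst: {-} | 3 pending]
  bind c := List List a
step 2: unify a ~ Bool  [subst: {c:=List List a} | 2 pending]
  bind a := Bool
step 3: unify b ~ (b -> b)  [subst: {c:=List List a, a:=Bool} | 1 pending]
  occurs-check fail: b in (b -> b)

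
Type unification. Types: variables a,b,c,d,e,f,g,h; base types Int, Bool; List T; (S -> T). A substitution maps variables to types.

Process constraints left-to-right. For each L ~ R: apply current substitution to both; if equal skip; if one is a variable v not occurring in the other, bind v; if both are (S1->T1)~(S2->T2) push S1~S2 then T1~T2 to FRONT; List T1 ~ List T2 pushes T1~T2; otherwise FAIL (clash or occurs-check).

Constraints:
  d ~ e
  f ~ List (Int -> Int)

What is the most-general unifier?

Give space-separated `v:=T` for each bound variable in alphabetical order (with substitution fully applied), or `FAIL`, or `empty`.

Answer: d:=e f:=List (Int -> Int)

Derivation:
step 1: unify d ~ e  [subst: {-} | 1 pending]
  bind d := e
step 2: unify f ~ List (Int -> Int)  [subst: {d:=e} | 0 pending]
  bind f := List (Int -> Int)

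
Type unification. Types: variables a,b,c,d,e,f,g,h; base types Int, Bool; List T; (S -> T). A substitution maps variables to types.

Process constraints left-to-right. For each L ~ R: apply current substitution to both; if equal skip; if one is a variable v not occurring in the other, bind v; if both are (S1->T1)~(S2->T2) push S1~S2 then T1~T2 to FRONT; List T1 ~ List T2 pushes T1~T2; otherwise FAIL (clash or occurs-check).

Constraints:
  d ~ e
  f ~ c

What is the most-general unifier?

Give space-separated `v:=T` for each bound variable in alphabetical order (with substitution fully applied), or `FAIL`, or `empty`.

step 1: unify d ~ e  [subst: {-} | 1 pending]
  bind d := e
step 2: unify f ~ c  [subst: {d:=e} | 0 pending]
  bind f := c

Answer: d:=e f:=c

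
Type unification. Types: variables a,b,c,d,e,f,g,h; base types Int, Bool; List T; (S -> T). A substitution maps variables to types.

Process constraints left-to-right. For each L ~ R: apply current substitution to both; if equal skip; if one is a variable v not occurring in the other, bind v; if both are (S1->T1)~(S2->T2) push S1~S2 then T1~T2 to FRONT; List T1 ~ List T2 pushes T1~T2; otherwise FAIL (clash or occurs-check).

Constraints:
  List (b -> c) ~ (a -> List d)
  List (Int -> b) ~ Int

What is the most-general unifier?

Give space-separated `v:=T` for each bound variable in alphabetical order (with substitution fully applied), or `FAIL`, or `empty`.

Answer: FAIL

Derivation:
step 1: unify List (b -> c) ~ (a -> List d)  [subst: {-} | 1 pending]
  clash: List (b -> c) vs (a -> List d)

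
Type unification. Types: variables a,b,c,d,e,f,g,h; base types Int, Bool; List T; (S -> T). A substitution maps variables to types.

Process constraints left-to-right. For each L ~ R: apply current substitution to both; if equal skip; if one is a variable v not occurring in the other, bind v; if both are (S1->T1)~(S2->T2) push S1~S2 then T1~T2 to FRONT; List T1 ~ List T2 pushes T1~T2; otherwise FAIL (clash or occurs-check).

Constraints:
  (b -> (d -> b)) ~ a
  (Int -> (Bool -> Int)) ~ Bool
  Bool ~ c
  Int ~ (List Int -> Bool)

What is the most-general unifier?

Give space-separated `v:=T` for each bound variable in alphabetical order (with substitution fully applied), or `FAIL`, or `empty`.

step 1: unify (b -> (d -> b)) ~ a  [subst: {-} | 3 pending]
  bind a := (b -> (d -> b))
step 2: unify (Int -> (Bool -> Int)) ~ Bool  [subst: {a:=(b -> (d -> b))} | 2 pending]
  clash: (Int -> (Bool -> Int)) vs Bool

Answer: FAIL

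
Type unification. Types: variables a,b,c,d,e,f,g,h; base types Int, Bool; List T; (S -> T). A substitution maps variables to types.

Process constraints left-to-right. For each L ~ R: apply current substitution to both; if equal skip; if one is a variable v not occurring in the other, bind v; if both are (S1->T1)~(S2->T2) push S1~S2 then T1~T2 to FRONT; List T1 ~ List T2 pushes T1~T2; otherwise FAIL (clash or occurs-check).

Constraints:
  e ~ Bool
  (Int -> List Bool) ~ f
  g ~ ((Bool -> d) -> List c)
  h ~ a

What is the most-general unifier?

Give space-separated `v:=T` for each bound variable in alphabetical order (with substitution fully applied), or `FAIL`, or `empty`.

Answer: e:=Bool f:=(Int -> List Bool) g:=((Bool -> d) -> List c) h:=a

Derivation:
step 1: unify e ~ Bool  [subst: {-} | 3 pending]
  bind e := Bool
step 2: unify (Int -> List Bool) ~ f  [subst: {e:=Bool} | 2 pending]
  bind f := (Int -> List Bool)
step 3: unify g ~ ((Bool -> d) -> List c)  [subst: {e:=Bool, f:=(Int -> List Bool)} | 1 pending]
  bind g := ((Bool -> d) -> List c)
step 4: unify h ~ a  [subst: {e:=Bool, f:=(Int -> List Bool), g:=((Bool -> d) -> List c)} | 0 pending]
  bind h := a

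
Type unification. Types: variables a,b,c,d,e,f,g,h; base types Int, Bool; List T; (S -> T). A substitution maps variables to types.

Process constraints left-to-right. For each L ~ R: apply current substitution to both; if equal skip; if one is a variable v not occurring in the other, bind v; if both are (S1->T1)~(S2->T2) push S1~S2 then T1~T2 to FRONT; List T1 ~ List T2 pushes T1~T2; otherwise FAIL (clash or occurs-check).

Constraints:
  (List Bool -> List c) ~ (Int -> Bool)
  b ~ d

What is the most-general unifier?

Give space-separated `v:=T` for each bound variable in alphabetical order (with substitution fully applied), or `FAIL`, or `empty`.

step 1: unify (List Bool -> List c) ~ (Int -> Bool)  [subst: {-} | 1 pending]
  -> decompose arrow: push List Bool~Int, List c~Bool
step 2: unify List Bool ~ Int  [subst: {-} | 2 pending]
  clash: List Bool vs Int

Answer: FAIL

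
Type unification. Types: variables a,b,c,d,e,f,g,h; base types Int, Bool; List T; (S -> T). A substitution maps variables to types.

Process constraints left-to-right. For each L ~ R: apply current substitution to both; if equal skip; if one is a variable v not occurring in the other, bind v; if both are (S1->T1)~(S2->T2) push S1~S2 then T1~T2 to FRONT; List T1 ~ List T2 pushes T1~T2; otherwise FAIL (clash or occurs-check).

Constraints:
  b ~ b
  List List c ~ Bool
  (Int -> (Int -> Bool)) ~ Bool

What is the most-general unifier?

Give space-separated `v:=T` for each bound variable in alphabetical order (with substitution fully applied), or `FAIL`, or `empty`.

step 1: unify b ~ b  [subst: {-} | 2 pending]
  -> identical, skip
step 2: unify List List c ~ Bool  [subst: {-} | 1 pending]
  clash: List List c vs Bool

Answer: FAIL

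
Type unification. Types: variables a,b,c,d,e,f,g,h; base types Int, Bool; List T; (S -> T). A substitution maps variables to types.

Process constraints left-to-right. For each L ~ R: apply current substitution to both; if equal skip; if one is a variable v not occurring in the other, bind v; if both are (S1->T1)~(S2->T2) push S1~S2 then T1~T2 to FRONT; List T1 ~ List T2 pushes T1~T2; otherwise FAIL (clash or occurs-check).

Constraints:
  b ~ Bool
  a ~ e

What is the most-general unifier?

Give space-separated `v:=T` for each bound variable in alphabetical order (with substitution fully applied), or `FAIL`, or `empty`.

step 1: unify b ~ Bool  [subst: {-} | 1 pending]
  bind b := Bool
step 2: unify a ~ e  [subst: {b:=Bool} | 0 pending]
  bind a := e

Answer: a:=e b:=Bool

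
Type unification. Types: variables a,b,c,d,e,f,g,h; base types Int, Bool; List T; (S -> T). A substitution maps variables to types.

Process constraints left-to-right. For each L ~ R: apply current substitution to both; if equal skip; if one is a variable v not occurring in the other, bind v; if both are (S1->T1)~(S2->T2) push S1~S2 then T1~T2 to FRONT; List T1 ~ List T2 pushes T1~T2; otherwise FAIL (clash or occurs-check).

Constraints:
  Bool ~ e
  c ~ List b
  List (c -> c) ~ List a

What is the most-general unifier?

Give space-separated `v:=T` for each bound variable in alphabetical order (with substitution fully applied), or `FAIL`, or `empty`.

step 1: unify Bool ~ e  [subst: {-} | 2 pending]
  bind e := Bool
step 2: unify c ~ List b  [subst: {e:=Bool} | 1 pending]
  bind c := List b
step 3: unify List (List b -> List b) ~ List a  [subst: {e:=Bool, c:=List b} | 0 pending]
  -> decompose List: push (List b -> List b)~a
step 4: unify (List b -> List b) ~ a  [subst: {e:=Bool, c:=List b} | 0 pending]
  bind a := (List b -> List b)

Answer: a:=(List b -> List b) c:=List b e:=Bool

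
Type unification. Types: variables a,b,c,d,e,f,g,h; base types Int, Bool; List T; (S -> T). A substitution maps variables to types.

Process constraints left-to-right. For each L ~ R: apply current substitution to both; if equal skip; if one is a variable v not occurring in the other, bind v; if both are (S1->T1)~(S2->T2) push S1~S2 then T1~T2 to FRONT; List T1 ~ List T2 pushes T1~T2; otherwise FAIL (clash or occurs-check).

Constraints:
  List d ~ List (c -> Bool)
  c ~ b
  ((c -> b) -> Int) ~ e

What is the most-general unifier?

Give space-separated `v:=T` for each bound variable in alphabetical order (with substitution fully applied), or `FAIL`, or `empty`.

step 1: unify List d ~ List (c -> Bool)  [subst: {-} | 2 pending]
  -> decompose List: push d~(c -> Bool)
step 2: unify d ~ (c -> Bool)  [subst: {-} | 2 pending]
  bind d := (c -> Bool)
step 3: unify c ~ b  [subst: {d:=(c -> Bool)} | 1 pending]
  bind c := b
step 4: unify ((b -> b) -> Int) ~ e  [subst: {d:=(c -> Bool), c:=b} | 0 pending]
  bind e := ((b -> b) -> Int)

Answer: c:=b d:=(b -> Bool) e:=((b -> b) -> Int)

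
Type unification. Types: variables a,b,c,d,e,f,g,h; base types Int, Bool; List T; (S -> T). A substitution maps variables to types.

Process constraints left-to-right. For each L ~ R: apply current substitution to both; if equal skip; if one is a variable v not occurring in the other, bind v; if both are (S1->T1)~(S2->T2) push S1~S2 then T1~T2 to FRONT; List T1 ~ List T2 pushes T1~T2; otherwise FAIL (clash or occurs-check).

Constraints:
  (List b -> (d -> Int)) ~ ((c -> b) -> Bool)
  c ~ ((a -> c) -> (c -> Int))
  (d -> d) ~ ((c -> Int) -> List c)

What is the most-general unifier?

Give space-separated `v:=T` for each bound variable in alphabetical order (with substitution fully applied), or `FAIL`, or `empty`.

Answer: FAIL

Derivation:
step 1: unify (List b -> (d -> Int)) ~ ((c -> b) -> Bool)  [subst: {-} | 2 pending]
  -> decompose arrow: push List b~(c -> b), (d -> Int)~Bool
step 2: unify List b ~ (c -> b)  [subst: {-} | 3 pending]
  clash: List b vs (c -> b)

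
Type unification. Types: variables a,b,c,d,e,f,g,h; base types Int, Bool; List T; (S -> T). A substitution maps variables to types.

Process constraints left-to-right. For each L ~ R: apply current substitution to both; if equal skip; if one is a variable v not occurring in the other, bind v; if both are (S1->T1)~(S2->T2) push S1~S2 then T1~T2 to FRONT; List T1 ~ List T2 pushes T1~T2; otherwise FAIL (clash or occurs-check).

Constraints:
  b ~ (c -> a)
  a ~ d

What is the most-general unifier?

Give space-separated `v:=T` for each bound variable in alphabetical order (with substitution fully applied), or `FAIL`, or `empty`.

step 1: unify b ~ (c -> a)  [subst: {-} | 1 pending]
  bind b := (c -> a)
step 2: unify a ~ d  [subst: {b:=(c -> a)} | 0 pending]
  bind a := d

Answer: a:=d b:=(c -> d)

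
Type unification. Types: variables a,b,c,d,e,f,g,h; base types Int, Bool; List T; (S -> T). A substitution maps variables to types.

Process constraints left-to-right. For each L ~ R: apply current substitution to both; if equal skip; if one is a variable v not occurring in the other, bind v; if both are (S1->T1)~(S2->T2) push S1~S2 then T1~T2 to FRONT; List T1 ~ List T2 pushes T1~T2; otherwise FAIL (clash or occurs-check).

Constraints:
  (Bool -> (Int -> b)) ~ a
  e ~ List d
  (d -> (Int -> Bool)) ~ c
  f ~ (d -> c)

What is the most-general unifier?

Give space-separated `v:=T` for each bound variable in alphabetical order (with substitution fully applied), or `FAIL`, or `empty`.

Answer: a:=(Bool -> (Int -> b)) c:=(d -> (Int -> Bool)) e:=List d f:=(d -> (d -> (Int -> Bool)))

Derivation:
step 1: unify (Bool -> (Int -> b)) ~ a  [subst: {-} | 3 pending]
  bind a := (Bool -> (Int -> b))
step 2: unify e ~ List d  [subst: {a:=(Bool -> (Int -> b))} | 2 pending]
  bind e := List d
step 3: unify (d -> (Int -> Bool)) ~ c  [subst: {a:=(Bool -> (Int -> b)), e:=List d} | 1 pending]
  bind c := (d -> (Int -> Bool))
step 4: unify f ~ (d -> (d -> (Int -> Bool)))  [subst: {a:=(Bool -> (Int -> b)), e:=List d, c:=(d -> (Int -> Bool))} | 0 pending]
  bind f := (d -> (d -> (Int -> Bool)))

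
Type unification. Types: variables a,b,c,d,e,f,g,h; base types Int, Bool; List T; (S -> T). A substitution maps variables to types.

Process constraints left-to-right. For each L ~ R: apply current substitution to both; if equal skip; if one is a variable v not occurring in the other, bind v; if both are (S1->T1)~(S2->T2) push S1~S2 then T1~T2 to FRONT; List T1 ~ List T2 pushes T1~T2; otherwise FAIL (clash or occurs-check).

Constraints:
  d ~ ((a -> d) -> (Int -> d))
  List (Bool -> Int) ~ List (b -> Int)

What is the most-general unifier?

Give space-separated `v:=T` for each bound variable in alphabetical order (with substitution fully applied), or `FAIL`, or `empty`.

step 1: unify d ~ ((a -> d) -> (Int -> d))  [subst: {-} | 1 pending]
  occurs-check fail: d in ((a -> d) -> (Int -> d))

Answer: FAIL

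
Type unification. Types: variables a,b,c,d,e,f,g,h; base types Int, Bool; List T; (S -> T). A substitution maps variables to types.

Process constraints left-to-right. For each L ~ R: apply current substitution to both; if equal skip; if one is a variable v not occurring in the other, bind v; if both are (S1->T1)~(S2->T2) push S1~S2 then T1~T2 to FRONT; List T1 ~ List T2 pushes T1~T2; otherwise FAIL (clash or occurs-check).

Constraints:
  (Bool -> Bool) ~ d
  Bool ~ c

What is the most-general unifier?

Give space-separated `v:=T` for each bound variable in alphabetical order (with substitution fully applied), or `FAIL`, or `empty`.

Answer: c:=Bool d:=(Bool -> Bool)

Derivation:
step 1: unify (Bool -> Bool) ~ d  [subst: {-} | 1 pending]
  bind d := (Bool -> Bool)
step 2: unify Bool ~ c  [subst: {d:=(Bool -> Bool)} | 0 pending]
  bind c := Bool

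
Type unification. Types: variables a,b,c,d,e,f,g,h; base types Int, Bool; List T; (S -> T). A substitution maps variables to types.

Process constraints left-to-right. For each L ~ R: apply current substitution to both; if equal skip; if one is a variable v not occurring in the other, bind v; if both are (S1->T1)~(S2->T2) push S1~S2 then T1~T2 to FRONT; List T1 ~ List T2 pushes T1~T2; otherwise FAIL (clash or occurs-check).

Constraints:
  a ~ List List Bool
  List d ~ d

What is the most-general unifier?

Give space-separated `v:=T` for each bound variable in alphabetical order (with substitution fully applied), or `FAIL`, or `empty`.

Answer: FAIL

Derivation:
step 1: unify a ~ List List Bool  [subst: {-} | 1 pending]
  bind a := List List Bool
step 2: unify List d ~ d  [subst: {a:=List List Bool} | 0 pending]
  occurs-check fail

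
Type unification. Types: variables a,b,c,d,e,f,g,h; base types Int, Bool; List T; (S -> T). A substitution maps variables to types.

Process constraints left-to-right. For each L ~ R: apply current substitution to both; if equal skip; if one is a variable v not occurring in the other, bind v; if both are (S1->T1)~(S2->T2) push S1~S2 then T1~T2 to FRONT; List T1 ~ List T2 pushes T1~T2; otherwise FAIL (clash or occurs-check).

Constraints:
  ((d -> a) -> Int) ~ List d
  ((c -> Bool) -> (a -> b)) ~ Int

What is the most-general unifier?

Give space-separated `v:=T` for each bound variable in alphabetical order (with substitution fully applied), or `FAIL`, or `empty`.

step 1: unify ((d -> a) -> Int) ~ List d  [subst: {-} | 1 pending]
  clash: ((d -> a) -> Int) vs List d

Answer: FAIL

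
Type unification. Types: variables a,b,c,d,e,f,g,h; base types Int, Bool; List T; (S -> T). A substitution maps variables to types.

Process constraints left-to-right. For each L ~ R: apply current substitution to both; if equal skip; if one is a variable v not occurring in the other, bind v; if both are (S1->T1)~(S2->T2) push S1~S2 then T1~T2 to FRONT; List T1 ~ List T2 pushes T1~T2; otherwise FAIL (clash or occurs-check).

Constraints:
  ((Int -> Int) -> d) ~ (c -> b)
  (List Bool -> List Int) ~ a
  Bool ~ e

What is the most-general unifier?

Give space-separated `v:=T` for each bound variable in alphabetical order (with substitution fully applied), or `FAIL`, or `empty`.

step 1: unify ((Int -> Int) -> d) ~ (c -> b)  [subst: {-} | 2 pending]
  -> decompose arrow: push (Int -> Int)~c, d~b
step 2: unify (Int -> Int) ~ c  [subst: {-} | 3 pending]
  bind c := (Int -> Int)
step 3: unify d ~ b  [subst: {c:=(Int -> Int)} | 2 pending]
  bind d := b
step 4: unify (List Bool -> List Int) ~ a  [subst: {c:=(Int -> Int), d:=b} | 1 pending]
  bind a := (List Bool -> List Int)
step 5: unify Bool ~ e  [subst: {c:=(Int -> Int), d:=b, a:=(List Bool -> List Int)} | 0 pending]
  bind e := Bool

Answer: a:=(List Bool -> List Int) c:=(Int -> Int) d:=b e:=Bool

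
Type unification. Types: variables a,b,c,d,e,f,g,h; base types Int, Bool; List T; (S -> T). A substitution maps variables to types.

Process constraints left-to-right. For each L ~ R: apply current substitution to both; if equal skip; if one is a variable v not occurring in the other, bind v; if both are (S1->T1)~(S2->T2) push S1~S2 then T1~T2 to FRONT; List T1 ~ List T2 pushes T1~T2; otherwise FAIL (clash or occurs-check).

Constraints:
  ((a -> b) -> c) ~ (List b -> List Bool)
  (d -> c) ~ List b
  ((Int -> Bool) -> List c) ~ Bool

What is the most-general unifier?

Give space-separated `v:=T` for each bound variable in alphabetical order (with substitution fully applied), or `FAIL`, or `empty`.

Answer: FAIL

Derivation:
step 1: unify ((a -> b) -> c) ~ (List b -> List Bool)  [subst: {-} | 2 pending]
  -> decompose arrow: push (a -> b)~List b, c~List Bool
step 2: unify (a -> b) ~ List b  [subst: {-} | 3 pending]
  clash: (a -> b) vs List b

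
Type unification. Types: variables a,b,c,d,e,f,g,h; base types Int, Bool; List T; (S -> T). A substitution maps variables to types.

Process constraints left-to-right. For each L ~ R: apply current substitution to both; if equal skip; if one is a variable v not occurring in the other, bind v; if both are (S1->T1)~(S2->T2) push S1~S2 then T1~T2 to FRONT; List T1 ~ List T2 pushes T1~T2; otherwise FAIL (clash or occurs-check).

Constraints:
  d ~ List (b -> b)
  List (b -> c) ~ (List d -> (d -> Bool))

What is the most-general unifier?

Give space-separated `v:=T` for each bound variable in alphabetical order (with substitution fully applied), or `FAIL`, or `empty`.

step 1: unify d ~ List (b -> b)  [subst: {-} | 1 pending]
  bind d := List (b -> b)
step 2: unify List (b -> c) ~ (List List (b -> b) -> (List (b -> b) -> Bool))  [subst: {d:=List (b -> b)} | 0 pending]
  clash: List (b -> c) vs (List List (b -> b) -> (List (b -> b) -> Bool))

Answer: FAIL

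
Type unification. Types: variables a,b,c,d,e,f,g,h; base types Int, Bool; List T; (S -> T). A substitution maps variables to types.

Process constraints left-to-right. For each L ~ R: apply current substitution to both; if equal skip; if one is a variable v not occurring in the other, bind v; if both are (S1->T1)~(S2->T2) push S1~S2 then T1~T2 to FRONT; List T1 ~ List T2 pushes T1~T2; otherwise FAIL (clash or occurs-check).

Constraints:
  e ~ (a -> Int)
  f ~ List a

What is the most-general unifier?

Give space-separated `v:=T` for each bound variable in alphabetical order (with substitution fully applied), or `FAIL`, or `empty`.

Answer: e:=(a -> Int) f:=List a

Derivation:
step 1: unify e ~ (a -> Int)  [subst: {-} | 1 pending]
  bind e := (a -> Int)
step 2: unify f ~ List a  [subst: {e:=(a -> Int)} | 0 pending]
  bind f := List a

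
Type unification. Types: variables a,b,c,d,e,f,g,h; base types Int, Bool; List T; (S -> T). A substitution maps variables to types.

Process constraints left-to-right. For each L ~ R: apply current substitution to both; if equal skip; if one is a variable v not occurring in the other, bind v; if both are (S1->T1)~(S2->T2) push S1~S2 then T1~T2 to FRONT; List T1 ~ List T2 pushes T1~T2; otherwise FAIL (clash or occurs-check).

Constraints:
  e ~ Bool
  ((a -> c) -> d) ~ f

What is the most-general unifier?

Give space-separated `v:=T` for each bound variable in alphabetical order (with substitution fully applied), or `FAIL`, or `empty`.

step 1: unify e ~ Bool  [subst: {-} | 1 pending]
  bind e := Bool
step 2: unify ((a -> c) -> d) ~ f  [subst: {e:=Bool} | 0 pending]
  bind f := ((a -> c) -> d)

Answer: e:=Bool f:=((a -> c) -> d)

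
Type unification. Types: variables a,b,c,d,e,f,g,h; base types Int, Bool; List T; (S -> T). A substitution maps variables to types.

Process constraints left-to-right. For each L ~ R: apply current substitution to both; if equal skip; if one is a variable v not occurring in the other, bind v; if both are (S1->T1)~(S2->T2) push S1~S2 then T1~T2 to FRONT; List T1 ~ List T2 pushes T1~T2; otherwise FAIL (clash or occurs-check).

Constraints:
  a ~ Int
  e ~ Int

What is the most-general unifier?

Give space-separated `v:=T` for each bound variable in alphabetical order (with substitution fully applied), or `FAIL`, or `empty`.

step 1: unify a ~ Int  [subst: {-} | 1 pending]
  bind a := Int
step 2: unify e ~ Int  [subst: {a:=Int} | 0 pending]
  bind e := Int

Answer: a:=Int e:=Int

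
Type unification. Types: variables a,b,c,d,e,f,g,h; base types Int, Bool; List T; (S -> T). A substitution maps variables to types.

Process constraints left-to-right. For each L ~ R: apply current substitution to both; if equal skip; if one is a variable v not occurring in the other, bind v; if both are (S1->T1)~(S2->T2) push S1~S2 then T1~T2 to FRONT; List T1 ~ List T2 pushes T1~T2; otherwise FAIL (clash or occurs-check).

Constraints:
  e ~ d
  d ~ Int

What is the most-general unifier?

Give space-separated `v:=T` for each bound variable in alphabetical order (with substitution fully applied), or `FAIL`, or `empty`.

step 1: unify e ~ d  [subst: {-} | 1 pending]
  bind e := d
step 2: unify d ~ Int  [subst: {e:=d} | 0 pending]
  bind d := Int

Answer: d:=Int e:=Int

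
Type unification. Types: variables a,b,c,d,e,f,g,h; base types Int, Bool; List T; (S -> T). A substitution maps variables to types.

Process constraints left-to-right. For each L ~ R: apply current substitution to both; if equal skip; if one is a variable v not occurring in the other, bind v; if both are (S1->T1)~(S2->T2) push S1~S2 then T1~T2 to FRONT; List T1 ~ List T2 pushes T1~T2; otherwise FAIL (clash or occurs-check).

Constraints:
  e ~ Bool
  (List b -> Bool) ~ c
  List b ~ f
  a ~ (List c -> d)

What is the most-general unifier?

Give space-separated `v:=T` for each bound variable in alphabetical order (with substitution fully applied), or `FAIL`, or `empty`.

Answer: a:=(List (List b -> Bool) -> d) c:=(List b -> Bool) e:=Bool f:=List b

Derivation:
step 1: unify e ~ Bool  [subst: {-} | 3 pending]
  bind e := Bool
step 2: unify (List b -> Bool) ~ c  [subst: {e:=Bool} | 2 pending]
  bind c := (List b -> Bool)
step 3: unify List b ~ f  [subst: {e:=Bool, c:=(List b -> Bool)} | 1 pending]
  bind f := List b
step 4: unify a ~ (List (List b -> Bool) -> d)  [subst: {e:=Bool, c:=(List b -> Bool), f:=List b} | 0 pending]
  bind a := (List (List b -> Bool) -> d)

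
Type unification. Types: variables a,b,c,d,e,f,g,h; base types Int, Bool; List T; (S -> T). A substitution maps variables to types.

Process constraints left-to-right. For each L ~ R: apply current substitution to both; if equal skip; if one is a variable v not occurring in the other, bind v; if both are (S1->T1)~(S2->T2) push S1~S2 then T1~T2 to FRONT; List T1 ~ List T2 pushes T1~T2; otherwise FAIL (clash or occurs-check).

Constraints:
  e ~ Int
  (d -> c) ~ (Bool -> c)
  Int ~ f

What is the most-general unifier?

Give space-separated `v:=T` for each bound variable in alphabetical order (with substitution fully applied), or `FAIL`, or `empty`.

Answer: d:=Bool e:=Int f:=Int

Derivation:
step 1: unify e ~ Int  [subst: {-} | 2 pending]
  bind e := Int
step 2: unify (d -> c) ~ (Bool -> c)  [subst: {e:=Int} | 1 pending]
  -> decompose arrow: push d~Bool, c~c
step 3: unify d ~ Bool  [subst: {e:=Int} | 2 pending]
  bind d := Bool
step 4: unify c ~ c  [subst: {e:=Int, d:=Bool} | 1 pending]
  -> identical, skip
step 5: unify Int ~ f  [subst: {e:=Int, d:=Bool} | 0 pending]
  bind f := Int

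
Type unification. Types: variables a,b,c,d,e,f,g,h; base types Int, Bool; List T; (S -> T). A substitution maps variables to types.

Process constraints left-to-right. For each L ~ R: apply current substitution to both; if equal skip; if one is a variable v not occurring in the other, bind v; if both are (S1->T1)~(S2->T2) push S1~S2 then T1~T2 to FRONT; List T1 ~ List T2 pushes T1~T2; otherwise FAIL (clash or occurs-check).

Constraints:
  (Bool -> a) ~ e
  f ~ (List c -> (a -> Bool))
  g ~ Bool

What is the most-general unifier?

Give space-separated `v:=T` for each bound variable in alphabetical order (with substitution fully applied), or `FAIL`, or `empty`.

step 1: unify (Bool -> a) ~ e  [subst: {-} | 2 pending]
  bind e := (Bool -> a)
step 2: unify f ~ (List c -> (a -> Bool))  [subst: {e:=(Bool -> a)} | 1 pending]
  bind f := (List c -> (a -> Bool))
step 3: unify g ~ Bool  [subst: {e:=(Bool -> a), f:=(List c -> (a -> Bool))} | 0 pending]
  bind g := Bool

Answer: e:=(Bool -> a) f:=(List c -> (a -> Bool)) g:=Bool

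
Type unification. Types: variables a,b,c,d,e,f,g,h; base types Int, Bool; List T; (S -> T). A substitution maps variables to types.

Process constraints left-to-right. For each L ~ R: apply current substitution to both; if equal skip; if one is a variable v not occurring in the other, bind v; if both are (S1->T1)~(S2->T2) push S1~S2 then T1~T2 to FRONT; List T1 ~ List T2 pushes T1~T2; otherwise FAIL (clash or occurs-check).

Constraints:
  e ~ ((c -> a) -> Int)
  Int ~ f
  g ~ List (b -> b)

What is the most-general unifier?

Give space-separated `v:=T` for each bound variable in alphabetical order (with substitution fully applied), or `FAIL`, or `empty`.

step 1: unify e ~ ((c -> a) -> Int)  [subst: {-} | 2 pending]
  bind e := ((c -> a) -> Int)
step 2: unify Int ~ f  [subst: {e:=((c -> a) -> Int)} | 1 pending]
  bind f := Int
step 3: unify g ~ List (b -> b)  [subst: {e:=((c -> a) -> Int), f:=Int} | 0 pending]
  bind g := List (b -> b)

Answer: e:=((c -> a) -> Int) f:=Int g:=List (b -> b)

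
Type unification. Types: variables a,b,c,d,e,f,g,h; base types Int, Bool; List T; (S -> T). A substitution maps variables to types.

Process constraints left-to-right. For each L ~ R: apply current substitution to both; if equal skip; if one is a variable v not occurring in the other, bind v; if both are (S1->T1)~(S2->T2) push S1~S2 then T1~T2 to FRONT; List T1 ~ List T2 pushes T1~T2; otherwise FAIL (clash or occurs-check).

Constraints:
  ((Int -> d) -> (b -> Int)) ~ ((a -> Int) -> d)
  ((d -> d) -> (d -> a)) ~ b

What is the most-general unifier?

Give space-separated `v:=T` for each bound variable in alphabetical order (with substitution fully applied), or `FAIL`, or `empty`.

Answer: FAIL

Derivation:
step 1: unify ((Int -> d) -> (b -> Int)) ~ ((a -> Int) -> d)  [subst: {-} | 1 pending]
  -> decompose arrow: push (Int -> d)~(a -> Int), (b -> Int)~d
step 2: unify (Int -> d) ~ (a -> Int)  [subst: {-} | 2 pending]
  -> decompose arrow: push Int~a, d~Int
step 3: unify Int ~ a  [subst: {-} | 3 pending]
  bind a := Int
step 4: unify d ~ Int  [subst: {a:=Int} | 2 pending]
  bind d := Int
step 5: unify (b -> Int) ~ Int  [subst: {a:=Int, d:=Int} | 1 pending]
  clash: (b -> Int) vs Int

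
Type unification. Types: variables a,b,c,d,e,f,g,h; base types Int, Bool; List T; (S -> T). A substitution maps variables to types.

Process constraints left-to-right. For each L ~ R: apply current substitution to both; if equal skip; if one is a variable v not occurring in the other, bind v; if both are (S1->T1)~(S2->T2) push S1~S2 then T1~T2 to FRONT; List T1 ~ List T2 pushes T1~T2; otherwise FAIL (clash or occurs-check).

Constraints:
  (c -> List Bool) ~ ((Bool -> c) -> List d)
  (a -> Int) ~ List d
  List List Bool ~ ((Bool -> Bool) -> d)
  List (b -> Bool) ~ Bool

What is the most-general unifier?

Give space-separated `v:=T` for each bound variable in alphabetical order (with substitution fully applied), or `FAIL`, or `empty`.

step 1: unify (c -> List Bool) ~ ((Bool -> c) -> List d)  [subst: {-} | 3 pending]
  -> decompose arrow: push c~(Bool -> c), List Bool~List d
step 2: unify c ~ (Bool -> c)  [subst: {-} | 4 pending]
  occurs-check fail: c in (Bool -> c)

Answer: FAIL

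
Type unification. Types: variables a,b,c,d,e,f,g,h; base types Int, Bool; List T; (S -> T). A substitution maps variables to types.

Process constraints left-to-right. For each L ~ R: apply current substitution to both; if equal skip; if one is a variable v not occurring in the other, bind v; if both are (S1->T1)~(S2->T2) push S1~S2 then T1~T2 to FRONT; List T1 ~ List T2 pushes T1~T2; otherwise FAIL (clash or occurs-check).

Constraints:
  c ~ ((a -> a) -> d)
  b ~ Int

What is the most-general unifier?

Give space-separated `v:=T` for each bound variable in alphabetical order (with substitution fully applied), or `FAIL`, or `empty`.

Answer: b:=Int c:=((a -> a) -> d)

Derivation:
step 1: unify c ~ ((a -> a) -> d)  [subst: {-} | 1 pending]
  bind c := ((a -> a) -> d)
step 2: unify b ~ Int  [subst: {c:=((a -> a) -> d)} | 0 pending]
  bind b := Int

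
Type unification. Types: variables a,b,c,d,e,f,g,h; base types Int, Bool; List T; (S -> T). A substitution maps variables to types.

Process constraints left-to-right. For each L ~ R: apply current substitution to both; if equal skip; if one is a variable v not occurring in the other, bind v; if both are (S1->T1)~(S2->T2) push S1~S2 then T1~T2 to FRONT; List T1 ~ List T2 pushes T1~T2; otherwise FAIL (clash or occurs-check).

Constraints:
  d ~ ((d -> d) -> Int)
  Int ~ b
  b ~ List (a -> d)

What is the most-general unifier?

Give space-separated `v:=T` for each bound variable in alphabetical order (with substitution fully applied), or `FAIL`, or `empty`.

Answer: FAIL

Derivation:
step 1: unify d ~ ((d -> d) -> Int)  [subst: {-} | 2 pending]
  occurs-check fail: d in ((d -> d) -> Int)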